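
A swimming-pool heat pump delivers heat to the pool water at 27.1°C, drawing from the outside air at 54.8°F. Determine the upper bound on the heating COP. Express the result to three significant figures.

In absolute terms T_C = 285.82 K and T_H = 300.25 K, so ΔT = 14.43 K.
For a reversible cycle, COP_Carnot = T_H/ΔT = 300.25/14.43 = 20.80.

20.8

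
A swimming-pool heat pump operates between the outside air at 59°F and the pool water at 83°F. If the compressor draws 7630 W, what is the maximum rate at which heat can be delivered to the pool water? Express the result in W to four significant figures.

In absolute terms T_C = 288.15 K and T_H = 301.48 K, so ΔT = 13.33 K.
COP_Carnot = T_H/ΔT = 301.48/13.33 = 22.61.
Q̇_max = COP_Carnot × Ẇ = 22.61 × 7630 W = 172500 W.

172500 W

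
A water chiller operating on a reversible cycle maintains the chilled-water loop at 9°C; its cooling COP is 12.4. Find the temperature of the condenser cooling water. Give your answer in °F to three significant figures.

COP_R = T_C/(T_H − T_C) gives T_H − T_C = T_C/COP.
With T_C = 282.15 K, T_H = 282.15 × (1 + 1/12.4) = 304.90 K.
Converting, 304.90 K = 89.16°F.

89.2 °F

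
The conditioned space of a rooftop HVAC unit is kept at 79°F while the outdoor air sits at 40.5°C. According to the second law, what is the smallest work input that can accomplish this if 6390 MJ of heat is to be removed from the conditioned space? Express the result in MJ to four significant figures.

307.2 MJ

In absolute terms T_C = 299.26 K and T_H = 313.65 K, so ΔT = 14.39 K.
The reversible limit is COP_R = T_C/ΔT = 20.80, so W_min = Q_C/COP = Q_C·ΔT/T_C.
W_min = 6390 × 14.39/299.26 = 307.2 MJ.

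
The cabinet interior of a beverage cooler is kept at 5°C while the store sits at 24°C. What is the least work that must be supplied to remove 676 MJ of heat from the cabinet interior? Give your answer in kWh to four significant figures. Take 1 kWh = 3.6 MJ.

In absolute terms T_C = 278.15 K and T_H = 297.15 K, so ΔT = 19.00 K.
The reversible limit is COP_R = T_C/ΔT = 14.64, so W_min = Q_C/COP = Q_C·ΔT/T_C.
W_min = 676.0 × 19.00/278.15 = 46.18 MJ = 12.83 kWh.

12.83 kWh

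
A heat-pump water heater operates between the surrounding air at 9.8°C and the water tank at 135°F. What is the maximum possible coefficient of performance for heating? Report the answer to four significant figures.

6.967

In absolute terms T_C = 282.95 K and T_H = 330.37 K, so ΔT = 47.42 K.
For a reversible cycle, COP_Carnot = T_H/ΔT = 330.37/47.42 = 6.967.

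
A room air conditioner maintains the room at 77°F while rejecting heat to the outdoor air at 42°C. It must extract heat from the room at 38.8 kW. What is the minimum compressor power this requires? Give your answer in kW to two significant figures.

In absolute terms T_C = 298.15 K and T_H = 315.15 K, so ΔT = 17.00 K.
COP_Carnot = T_C/ΔT = 298.15/17.00 = 17.54.
Ẇ_min = Q̇/COP_Carnot = 38.80/17.54 = 2.212 kW.

2.2 kW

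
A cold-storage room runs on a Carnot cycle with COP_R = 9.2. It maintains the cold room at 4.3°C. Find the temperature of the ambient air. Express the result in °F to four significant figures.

COP_R = T_C/(T_H − T_C) gives T_H − T_C = T_C/COP.
With T_C = 277.45 K, T_H = 277.45 × (1 + 1/9.2) = 307.61 K.
Converting, 307.61 K = 94.02°F.

94.02 °F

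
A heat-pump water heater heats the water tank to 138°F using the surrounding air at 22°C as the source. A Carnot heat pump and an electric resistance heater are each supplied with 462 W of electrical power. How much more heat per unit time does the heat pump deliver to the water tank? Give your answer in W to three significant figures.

3700 W

In absolute terms T_C = 295.15 K and T_H = 332.04 K, so ΔT = 36.89 K.
COP_Carnot = T_H/ΔT = 332.04/36.89 = 9.001.
The heat pump delivers Q̇_H = COP × Ẇ = 4158 W; the resistance heater delivers Ẇ = 462.0 W.
Extra = (COP − 1)·Ẇ = 3696 W.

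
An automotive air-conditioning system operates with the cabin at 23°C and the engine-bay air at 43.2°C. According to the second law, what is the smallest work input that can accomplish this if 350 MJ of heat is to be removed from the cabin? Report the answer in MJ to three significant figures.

23.9 MJ

In absolute terms T_C = 296.15 K and T_H = 316.35 K, so ΔT = 20.20 K.
The reversible limit is COP_R = T_C/ΔT = 14.66, so W_min = Q_C/COP = Q_C·ΔT/T_C.
W_min = 350.0 × 20.20/296.15 = 23.87 MJ.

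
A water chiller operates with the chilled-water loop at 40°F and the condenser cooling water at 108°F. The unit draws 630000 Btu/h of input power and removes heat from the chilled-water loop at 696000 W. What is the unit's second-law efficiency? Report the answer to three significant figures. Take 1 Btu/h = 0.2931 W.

0.513

Converting, Q̇_C = 696000 W = 2375000 Btu/h, so COP_actual = Q̇_C/Ẇ = 2375000/630000 = 3.769.
In absolute terms T_C = 277.59 K and T_H = 315.37 K, so ΔT = 37.78 K.
COP_Carnot = T_C/ΔT = 277.59/37.78 = 7.348.
η_II = COP_actual/COP_Carnot = 3.769/7.348 = 0.5130.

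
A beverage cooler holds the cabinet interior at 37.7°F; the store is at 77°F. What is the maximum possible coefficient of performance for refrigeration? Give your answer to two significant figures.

13

In absolute terms T_C = 276.32 K and T_H = 298.15 K, so ΔT = 21.83 K.
For a reversible cycle, COP_Carnot = T_C/ΔT = 276.32/21.83 = 12.66.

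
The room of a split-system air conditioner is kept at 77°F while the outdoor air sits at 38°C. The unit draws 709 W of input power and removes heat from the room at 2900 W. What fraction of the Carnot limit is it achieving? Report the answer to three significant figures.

COP_actual = Q̇_C/Ẇ = 2900/709.0 = 4.090.
In absolute terms T_C = 298.15 K and T_H = 311.15 K, so ΔT = 13.00 K.
COP_Carnot = T_C/ΔT = 298.15/13.00 = 22.93.
η_II = COP_actual/COP_Carnot = 4.090/22.93 = 0.1783.

0.178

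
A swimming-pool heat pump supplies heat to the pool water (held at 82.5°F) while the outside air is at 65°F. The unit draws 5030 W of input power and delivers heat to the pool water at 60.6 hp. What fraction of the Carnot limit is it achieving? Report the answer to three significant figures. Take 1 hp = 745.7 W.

Converting, Q̇_H = 60.60 hp = 45190 W, so COP_actual = Q̇_H/Ẇ = 45190/5030 = 8.984.
In absolute terms T_C = 291.48 K and T_H = 301.21 K, so ΔT = 9.722 K.
COP_Carnot = T_H/ΔT = 301.21/9.722 = 30.98.
η_II = COP_actual/COP_Carnot = 8.984/30.98 = 0.2900.

0.290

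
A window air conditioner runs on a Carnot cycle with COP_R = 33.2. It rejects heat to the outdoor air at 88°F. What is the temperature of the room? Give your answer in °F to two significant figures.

72 °F

For a Carnot refrigerator COP_R = T_C/(T_H − T_C), so T_C = COP·T_H/(1 + COP).
With T_H = 304.26 K, T_C = 33.2 × 304.26/34.20 = 295.36 K.
Converting, 295.36 K = 71.99°F.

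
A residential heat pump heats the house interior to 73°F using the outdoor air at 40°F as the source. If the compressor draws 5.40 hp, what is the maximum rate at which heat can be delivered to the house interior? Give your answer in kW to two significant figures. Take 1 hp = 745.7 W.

In absolute terms T_C = 277.59 K and T_H = 295.93 K, so ΔT = 18.33 K.
COP_Carnot = T_H/ΔT = 295.93/18.33 = 16.14.
Q̇_max = COP_Carnot × Ẇ = 16.14 × 5.400 hp = 87.16 hp = 65.00 kW.

65 kW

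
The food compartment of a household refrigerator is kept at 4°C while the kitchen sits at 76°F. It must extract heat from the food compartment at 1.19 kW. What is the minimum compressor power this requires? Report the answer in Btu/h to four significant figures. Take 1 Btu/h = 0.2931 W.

299.5 Btu/h

In absolute terms T_C = 277.15 K and T_H = 297.59 K, so ΔT = 20.44 K.
COP_Carnot = T_C/ΔT = 277.15/20.44 = 13.56.
Ẇ_min = Q̇/COP_Carnot = 1.190/13.56 = 0.08778 kW = 299.5 Btu/h.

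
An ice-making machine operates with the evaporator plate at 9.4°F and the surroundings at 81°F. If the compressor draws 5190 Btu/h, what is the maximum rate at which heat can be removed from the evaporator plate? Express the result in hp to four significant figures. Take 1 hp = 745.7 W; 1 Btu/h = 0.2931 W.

13.36 hp

In absolute terms T_C = 260.59 K and T_H = 300.37 K, so ΔT = 39.78 K.
COP_Carnot = T_C/ΔT = 260.59/39.78 = 6.551.
Q̇_max = COP_Carnot × Ẇ = 6.551 × 5190 Btu/h = 34000 Btu/h = 13.36 hp.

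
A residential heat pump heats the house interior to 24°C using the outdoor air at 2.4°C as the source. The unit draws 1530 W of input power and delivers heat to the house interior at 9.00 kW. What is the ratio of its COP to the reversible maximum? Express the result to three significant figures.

Converting, Q̇_H = 9.000 kW = 9000 W, so COP_actual = Q̇_H/Ẇ = 9000/1530 = 5.882.
In absolute terms T_C = 275.55 K and T_H = 297.15 K, so ΔT = 21.60 K.
COP_Carnot = T_H/ΔT = 297.15/21.60 = 13.76.
η_II = COP_actual/COP_Carnot = 5.882/13.76 = 0.4276.

0.428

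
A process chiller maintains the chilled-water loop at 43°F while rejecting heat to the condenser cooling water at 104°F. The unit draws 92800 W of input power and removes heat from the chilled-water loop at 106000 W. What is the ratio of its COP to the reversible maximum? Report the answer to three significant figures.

COP_actual = Q̇_C/Ẇ = 106000/92800 = 1.142.
In absolute terms T_C = 279.26 K and T_H = 313.15 K, so ΔT = 33.89 K.
COP_Carnot = T_C/ΔT = 279.26/33.89 = 8.240.
η_II = COP_actual/COP_Carnot = 1.142/8.240 = 0.1386.

0.139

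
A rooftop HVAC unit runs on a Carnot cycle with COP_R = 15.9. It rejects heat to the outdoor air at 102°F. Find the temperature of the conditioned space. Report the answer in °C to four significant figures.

For a Carnot refrigerator COP_R = T_C/(T_H − T_C), so T_C = COP·T_H/(1 + COP).
With T_H = 312.04 K, T_C = 15.9 × 312.04/16.90 = 293.58 K.
Converting, 293.58 K = 20.43°C.

20.43 °C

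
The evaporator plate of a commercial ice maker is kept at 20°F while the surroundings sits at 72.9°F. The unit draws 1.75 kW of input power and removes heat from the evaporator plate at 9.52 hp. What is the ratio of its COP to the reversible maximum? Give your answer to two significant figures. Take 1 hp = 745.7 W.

0.45

Converting, Q̇_C = 9.520 hp = 7.099 kW, so COP_actual = Q̇_C/Ẇ = 7.099/1.750 = 4.057.
In absolute terms T_C = 266.48 K and T_H = 295.87 K, so ΔT = 29.39 K.
COP_Carnot = T_C/ΔT = 266.48/29.39 = 9.067.
η_II = COP_actual/COP_Carnot = 4.057/9.067 = 0.4474.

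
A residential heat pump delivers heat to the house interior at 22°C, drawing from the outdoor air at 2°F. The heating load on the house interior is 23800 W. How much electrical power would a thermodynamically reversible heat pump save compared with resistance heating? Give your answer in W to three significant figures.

20700 W

In absolute terms T_C = 256.48 K and T_H = 295.15 K, so ΔT = 38.67 K.
COP_Carnot = T_H/ΔT = 295.15/38.67 = 7.633.
Resistance heating needs Ẇ_res = Q̇_H = 23800 W; the reversible heat pump needs only Ẇ_hp = Q̇_H/COP = 3118 W.
Saving = 23800 − 3118 = 20680 W.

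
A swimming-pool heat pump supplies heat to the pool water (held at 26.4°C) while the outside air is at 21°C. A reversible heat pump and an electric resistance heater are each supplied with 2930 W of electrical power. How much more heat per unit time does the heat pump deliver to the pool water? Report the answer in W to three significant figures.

160000 W

In absolute terms T_C = 294.15 K and T_H = 299.55 K, so ΔT = 5.400 K.
COP_Carnot = T_H/ΔT = 299.55/5.400 = 55.47.
The heat pump delivers Q̇_H = COP × Ẇ = 162500 W; the resistance heater delivers Ẇ = 2930 W.
Extra = (COP − 1)·Ẇ = 159600 W.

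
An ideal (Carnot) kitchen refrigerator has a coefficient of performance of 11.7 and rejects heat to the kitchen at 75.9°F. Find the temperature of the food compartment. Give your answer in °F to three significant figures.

For a Carnot refrigerator COP_R = T_C/(T_H − T_C), so T_C = COP·T_H/(1 + COP).
With T_H = 297.54 K, T_C = 11.7 × 297.54/12.70 = 274.11 K.
Converting, 274.11 K = 33.73°F.

33.7 °F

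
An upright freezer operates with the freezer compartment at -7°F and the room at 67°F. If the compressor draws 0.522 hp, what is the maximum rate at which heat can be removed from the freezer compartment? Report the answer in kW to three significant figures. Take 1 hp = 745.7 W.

In absolute terms T_C = 251.48 K and T_H = 292.59 K, so ΔT = 41.11 K.
COP_Carnot = T_C/ΔT = 251.48/41.11 = 6.117.
Q̇_max = COP_Carnot × Ẇ = 6.117 × 0.5220 hp = 3.193 hp = 2.381 kW.

2.38 kW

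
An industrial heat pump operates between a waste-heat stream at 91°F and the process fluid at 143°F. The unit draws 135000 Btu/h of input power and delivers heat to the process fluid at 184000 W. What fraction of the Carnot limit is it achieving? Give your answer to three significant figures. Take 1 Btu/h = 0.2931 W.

0.401

Converting, Q̇_H = 184000 W = 627800 Btu/h, so COP_actual = Q̇_H/Ẇ = 627800/135000 = 4.650.
In absolute terms T_C = 305.93 K and T_H = 334.82 K, so ΔT = 28.89 K.
COP_Carnot = T_H/ΔT = 334.82/28.89 = 11.59.
η_II = COP_actual/COP_Carnot = 4.650/11.59 = 0.4012.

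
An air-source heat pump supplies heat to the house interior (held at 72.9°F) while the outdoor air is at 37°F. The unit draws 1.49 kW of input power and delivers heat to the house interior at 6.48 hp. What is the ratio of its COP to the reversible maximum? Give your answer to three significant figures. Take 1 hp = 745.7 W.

0.219

Converting, Q̇_H = 6.480 hp = 4.832 kW, so COP_actual = Q̇_H/Ẇ = 4.832/1.490 = 3.243.
In absolute terms T_C = 275.93 K and T_H = 295.87 K, so ΔT = 19.94 K.
COP_Carnot = T_H/ΔT = 295.87/19.94 = 14.83.
η_II = COP_actual/COP_Carnot = 3.243/14.83 = 0.2186.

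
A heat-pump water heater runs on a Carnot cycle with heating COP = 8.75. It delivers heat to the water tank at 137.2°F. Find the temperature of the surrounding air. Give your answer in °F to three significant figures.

69.0 °F

COP_HP = T_H/(T_H − T_C) gives T_H − T_C = T_H/COP.
With T_H = 331.59 K, T_C = 331.59 × (1 − 1/8.75) = 293.70 K.
Converting, 293.70 K = 68.99°F.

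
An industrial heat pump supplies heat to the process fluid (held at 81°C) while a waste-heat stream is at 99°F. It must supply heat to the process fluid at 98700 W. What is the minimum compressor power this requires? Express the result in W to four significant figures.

12200 W

In absolute terms T_C = 310.37 K and T_H = 354.15 K, so ΔT = 43.78 K.
COP_Carnot = T_H/ΔT = 354.15/43.78 = 8.090.
Ẇ_min = Q̇/COP_Carnot = 98700/8.090 = 12200 W.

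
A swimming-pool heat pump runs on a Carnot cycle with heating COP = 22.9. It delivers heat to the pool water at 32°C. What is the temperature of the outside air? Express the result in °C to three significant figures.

18.7 °C

COP_HP = T_H/(T_H − T_C) gives T_H − T_C = T_H/COP.
With T_H = 305.15 K, T_C = 305.15 × (1 − 1/22.9) = 291.82 K.
Converting, 291.82 K = 18.67°C.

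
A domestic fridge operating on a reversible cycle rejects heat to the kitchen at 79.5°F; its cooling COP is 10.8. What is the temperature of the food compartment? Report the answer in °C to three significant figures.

For a Carnot refrigerator COP_R = T_C/(T_H − T_C), so T_C = COP·T_H/(1 + COP).
With T_H = 299.54 K, T_C = 10.8 × 299.54/11.80 = 274.15 K.
Converting, 274.15 K = 1.00°C.

1.00 °C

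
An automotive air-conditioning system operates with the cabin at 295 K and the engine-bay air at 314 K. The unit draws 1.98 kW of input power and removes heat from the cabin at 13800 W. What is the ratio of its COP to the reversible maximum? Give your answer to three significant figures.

Converting, Q̇_C = 13800 W = 13.80 kW, so COP_actual = Q̇_C/Ẇ = 13.80/1.980 = 6.970.
The reservoir spacing is ΔT = 314 − 295 = 19.00 K.
COP_Carnot = T_C/ΔT = 295.00/19.00 = 15.53.
η_II = COP_actual/COP_Carnot = 6.970/15.53 = 0.4489.

0.449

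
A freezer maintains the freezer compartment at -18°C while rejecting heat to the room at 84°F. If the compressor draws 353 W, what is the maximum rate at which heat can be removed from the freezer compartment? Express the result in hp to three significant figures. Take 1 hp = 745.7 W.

In absolute terms T_C = 255.15 K and T_H = 302.04 K, so ΔT = 46.89 K.
COP_Carnot = T_C/ΔT = 255.15/46.89 = 5.442.
Q̇_max = COP_Carnot × Ẇ = 5.442 × 353.0 W = 1921 W = 2.576 hp.

2.58 hp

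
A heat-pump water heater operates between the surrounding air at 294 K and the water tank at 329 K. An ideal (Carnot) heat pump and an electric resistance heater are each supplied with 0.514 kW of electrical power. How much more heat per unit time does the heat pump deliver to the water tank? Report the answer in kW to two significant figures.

The reservoir spacing is ΔT = 329 − 294 = 35.00 K.
COP_Carnot = T_H/ΔT = 329.00/35.00 = 9.400.
The heat pump delivers Q̇_H = COP × Ẇ = 4.832 kW; the resistance heater delivers Ẇ = 0.5140 kW.
Extra = (COP − 1)·Ẇ = 4.318 kW.

4.3 kW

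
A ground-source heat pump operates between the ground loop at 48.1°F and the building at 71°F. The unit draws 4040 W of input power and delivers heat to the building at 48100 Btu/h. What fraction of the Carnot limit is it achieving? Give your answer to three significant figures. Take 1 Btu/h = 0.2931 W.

Converting, Q̇_H = 48100 Btu/h = 14100 W, so COP_actual = Q̇_H/Ẇ = 14100/4040 = 3.490.
In absolute terms T_C = 282.09 K and T_H = 294.82 K, so ΔT = 12.72 K.
COP_Carnot = T_H/ΔT = 294.82/12.72 = 23.17.
η_II = COP_actual/COP_Carnot = 3.490/23.17 = 0.1506.

0.151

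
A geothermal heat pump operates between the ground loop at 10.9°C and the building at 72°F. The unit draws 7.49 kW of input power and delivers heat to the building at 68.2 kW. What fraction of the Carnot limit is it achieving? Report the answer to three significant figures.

COP_actual = Q̇_H/Ẇ = 68.20/7.490 = 9.105.
In absolute terms T_C = 284.05 K and T_H = 295.37 K, so ΔT = 11.32 K.
COP_Carnot = T_H/ΔT = 295.37/11.32 = 26.09.
η_II = COP_actual/COP_Carnot = 9.105/26.09 = 0.3490.

0.349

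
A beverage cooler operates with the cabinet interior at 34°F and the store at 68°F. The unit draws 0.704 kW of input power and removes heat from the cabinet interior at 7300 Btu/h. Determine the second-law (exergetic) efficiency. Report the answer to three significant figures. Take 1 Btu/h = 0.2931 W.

Converting, Q̇_C = 7300 Btu/h = 2.140 kW, so COP_actual = Q̇_C/Ẇ = 2.140/0.7040 = 3.039.
In absolute terms T_C = 274.26 K and T_H = 293.15 K, so ΔT = 18.89 K.
COP_Carnot = T_C/ΔT = 274.26/18.89 = 14.52.
η_II = COP_actual/COP_Carnot = 3.039/14.52 = 0.2093.

0.209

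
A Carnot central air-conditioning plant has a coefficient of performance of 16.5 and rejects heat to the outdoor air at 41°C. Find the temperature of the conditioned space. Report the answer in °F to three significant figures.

For a Carnot refrigerator COP_R = T_C/(T_H − T_C), so T_C = COP·T_H/(1 + COP).
With T_H = 314.15 K, T_C = 16.5 × 314.15/17.50 = 296.20 K.
Converting, 296.20 K = 73.49°F.

73.5 °F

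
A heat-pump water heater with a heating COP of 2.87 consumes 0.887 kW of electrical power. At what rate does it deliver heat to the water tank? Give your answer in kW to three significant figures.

2.55 kW

Q̇_H = COP_HP × Ẇ = 2.87 × 0.8870 = 2.546 kW.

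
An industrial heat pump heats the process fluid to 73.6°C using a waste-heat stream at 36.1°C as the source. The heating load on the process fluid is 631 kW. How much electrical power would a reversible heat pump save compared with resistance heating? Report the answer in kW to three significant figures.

In absolute terms T_C = 309.25 K and T_H = 346.75 K, so ΔT = 37.50 K.
COP_Carnot = T_H/ΔT = 346.75/37.50 = 9.247.
Resistance heating needs Ẇ_res = Q̇_H = 631.0 kW; the reversible heat pump needs only Ẇ_hp = Q̇_H/COP = 68.24 kW.
Saving = 631.0 − 68.24 = 562.8 kW.

563 kW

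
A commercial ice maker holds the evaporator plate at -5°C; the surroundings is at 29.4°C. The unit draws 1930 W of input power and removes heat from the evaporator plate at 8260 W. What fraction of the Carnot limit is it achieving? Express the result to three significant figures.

0.549

COP_actual = Q̇_C/Ẇ = 8260/1930 = 4.280.
In absolute terms T_C = 268.15 K and T_H = 302.55 K, so ΔT = 34.40 K.
COP_Carnot = T_C/ΔT = 268.15/34.40 = 7.795.
η_II = COP_actual/COP_Carnot = 4.280/7.795 = 0.5490.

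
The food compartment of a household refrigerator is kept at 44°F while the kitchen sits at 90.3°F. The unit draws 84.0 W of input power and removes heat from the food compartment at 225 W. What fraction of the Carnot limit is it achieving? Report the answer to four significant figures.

COP_actual = Q̇_C/Ẇ = 225.0/84.00 = 2.679.
In absolute terms T_C = 279.82 K and T_H = 305.54 K, so ΔT = 25.72 K.
COP_Carnot = T_C/ΔT = 279.82/25.72 = 10.88.
η_II = COP_actual/COP_Carnot = 2.679/10.88 = 0.2462.

0.2462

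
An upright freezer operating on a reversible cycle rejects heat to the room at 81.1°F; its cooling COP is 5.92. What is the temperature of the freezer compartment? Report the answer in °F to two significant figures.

3.0 °F

For a Carnot refrigerator COP_R = T_C/(T_H − T_C), so T_C = COP·T_H/(1 + COP).
With T_H = 300.43 K, T_C = 5.92 × 300.43/6.920 = 257.01 K.
Converting, 257.01 K = 2.95°F.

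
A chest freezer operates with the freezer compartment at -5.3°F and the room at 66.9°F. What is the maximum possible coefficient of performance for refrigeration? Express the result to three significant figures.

In absolute terms T_C = 252.43 K and T_H = 292.54 K, so ΔT = 40.11 K.
For a reversible cycle, COP_Carnot = T_C/ΔT = 252.43/40.11 = 6.293.

6.29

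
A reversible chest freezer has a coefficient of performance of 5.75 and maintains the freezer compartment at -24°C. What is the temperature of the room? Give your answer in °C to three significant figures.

19.3 °C

COP_R = T_C/(T_H − T_C) gives T_H − T_C = T_C/COP.
With T_C = 249.15 K, T_H = 249.15 × (1 + 1/5.75) = 292.48 K.
Converting, 292.48 K = 19.33°C.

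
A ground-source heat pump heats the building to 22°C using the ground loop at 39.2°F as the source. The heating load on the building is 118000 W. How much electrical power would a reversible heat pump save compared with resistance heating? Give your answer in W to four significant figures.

110800 W

In absolute terms T_C = 277.15 K and T_H = 295.15 K, so ΔT = 18.00 K.
COP_Carnot = T_H/ΔT = 295.15/18.00 = 16.40.
Resistance heating needs Ẇ_res = Q̇_H = 118000 W; the reversible heat pump needs only Ẇ_hp = Q̇_H/COP = 7196 W.
Saving = 118000 − 7196 = 110800 W.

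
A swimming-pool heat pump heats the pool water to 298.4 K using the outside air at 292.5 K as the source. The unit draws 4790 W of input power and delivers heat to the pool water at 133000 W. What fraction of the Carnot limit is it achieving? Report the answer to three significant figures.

0.549

COP_actual = Q̇_H/Ẇ = 133000/4790 = 27.77.
The reservoir spacing is ΔT = 298.4 − 292.5 = 5.900 K.
COP_Carnot = T_H/ΔT = 298.40/5.900 = 50.58.
η_II = COP_actual/COP_Carnot = 27.77/50.58 = 0.5490.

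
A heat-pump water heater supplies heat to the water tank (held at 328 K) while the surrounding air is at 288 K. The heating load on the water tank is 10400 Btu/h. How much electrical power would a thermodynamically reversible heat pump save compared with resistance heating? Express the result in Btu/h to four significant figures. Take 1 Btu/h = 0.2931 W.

9132 Btu/h

The reservoir spacing is ΔT = 328 − 288 = 40.00 K.
COP_Carnot = T_H/ΔT = 328.00/40.00 = 8.200.
Resistance heating needs Ẇ_res = Q̇_H = 10400 Btu/h; the reversible heat pump needs only Ẇ_hp = Q̇_H/COP = 1268 Btu/h.
Saving = 10400 − 1268 = 9132 Btu/h.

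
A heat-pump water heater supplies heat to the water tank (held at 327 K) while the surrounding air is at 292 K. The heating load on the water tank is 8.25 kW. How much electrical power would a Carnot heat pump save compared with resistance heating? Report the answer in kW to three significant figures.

The reservoir spacing is ΔT = 327 − 292 = 35.00 K.
COP_Carnot = T_H/ΔT = 327.00/35.00 = 9.343.
Resistance heating needs Ẇ_res = Q̇_H = 8.250 kW; the reversible heat pump needs only Ẇ_hp = Q̇_H/COP = 0.8830 kW.
Saving = 8.250 − 0.8830 = 7.367 kW.

7.37 kW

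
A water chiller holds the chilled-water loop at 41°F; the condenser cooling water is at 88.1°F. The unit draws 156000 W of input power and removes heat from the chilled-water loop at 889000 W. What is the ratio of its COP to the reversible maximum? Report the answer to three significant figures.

0.536

COP_actual = Q̇_C/Ẇ = 889000/156000 = 5.699.
In absolute terms T_C = 278.15 K and T_H = 304.32 K, so ΔT = 26.17 K.
COP_Carnot = T_C/ΔT = 278.15/26.17 = 10.63.
η_II = COP_actual/COP_Carnot = 5.699/10.63 = 0.5361.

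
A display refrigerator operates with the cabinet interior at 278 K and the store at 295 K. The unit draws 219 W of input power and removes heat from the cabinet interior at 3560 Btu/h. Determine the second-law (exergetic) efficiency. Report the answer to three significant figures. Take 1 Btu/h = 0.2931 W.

Converting, Q̇_C = 3560 Btu/h = 1043 W, so COP_actual = Q̇_C/Ẇ = 1043/219.0 = 4.765.
The reservoir spacing is ΔT = 295 − 278 = 17.00 K.
COP_Carnot = T_C/ΔT = 278.00/17.00 = 16.35.
η_II = COP_actual/COP_Carnot = 4.765/16.35 = 0.2914.

0.291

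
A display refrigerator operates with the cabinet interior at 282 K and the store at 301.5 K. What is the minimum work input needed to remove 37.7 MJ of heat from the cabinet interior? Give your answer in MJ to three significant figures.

2.61 MJ

The reservoir spacing is ΔT = 301.5 − 282 = 19.50 K.
The reversible limit is COP_R = T_C/ΔT = 14.46, so W_min = Q_C/COP = Q_C·ΔT/T_C.
W_min = 37.70 × 19.50/282.00 = 2.607 MJ.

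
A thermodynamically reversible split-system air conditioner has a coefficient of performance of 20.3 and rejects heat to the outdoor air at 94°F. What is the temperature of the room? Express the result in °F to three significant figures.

For a Carnot refrigerator COP_R = T_C/(T_H − T_C), so T_C = COP·T_H/(1 + COP).
With T_H = 307.59 K, T_C = 20.3 × 307.59/21.30 = 293.15 K.
Converting, 293.15 K = 68.01°F.

68.0 °F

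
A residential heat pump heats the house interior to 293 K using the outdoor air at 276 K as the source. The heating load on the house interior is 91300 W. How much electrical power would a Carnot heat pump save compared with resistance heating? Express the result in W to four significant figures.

86000 W

The reservoir spacing is ΔT = 293 − 276 = 17.00 K.
COP_Carnot = T_H/ΔT = 293.00/17.00 = 17.24.
Resistance heating needs Ẇ_res = Q̇_H = 91300 W; the reversible heat pump needs only Ẇ_hp = Q̇_H/COP = 5297 W.
Saving = 91300 − 5297 = 86000 W.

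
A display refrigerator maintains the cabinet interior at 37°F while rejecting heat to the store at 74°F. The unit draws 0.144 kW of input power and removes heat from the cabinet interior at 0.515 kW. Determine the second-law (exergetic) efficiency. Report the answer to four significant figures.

COP_actual = Q̇_C/Ẇ = 0.5150/0.1440 = 3.576.
In absolute terms T_C = 275.93 K and T_H = 296.48 K, so ΔT = 20.56 K.
COP_Carnot = T_C/ΔT = 275.93/20.56 = 13.42.
η_II = COP_actual/COP_Carnot = 3.576/13.42 = 0.2664.

0.2664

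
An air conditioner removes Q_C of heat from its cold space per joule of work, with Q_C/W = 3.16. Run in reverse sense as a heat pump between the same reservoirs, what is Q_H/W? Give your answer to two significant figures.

4.2

The first law on one cycle gives Q_H = Q_C + W, so Q_H/W = Q_C/W + 1.
COP_HP = COP_R + 1 = 3.16 + 1 = 4.16.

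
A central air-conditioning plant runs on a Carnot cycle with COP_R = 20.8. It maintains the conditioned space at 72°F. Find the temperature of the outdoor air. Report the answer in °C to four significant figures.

COP_R = T_C/(T_H − T_C) gives T_H − T_C = T_C/COP.
With T_C = 295.37 K, T_H = 295.37 × (1 + 1/20.8) = 309.57 K.
Converting, 309.57 K = 36.42°C.

36.42 °C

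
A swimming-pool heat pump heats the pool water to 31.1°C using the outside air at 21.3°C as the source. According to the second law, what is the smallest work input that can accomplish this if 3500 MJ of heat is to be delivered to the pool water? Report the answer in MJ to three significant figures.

In absolute terms T_C = 294.45 K and T_H = 304.25 K, so ΔT = 9.800 K.
The reversible limit is COP_HP = T_H/ΔT = 31.05, so W_min = Q_H/COP = Q_H·ΔT/T_H.
W_min = 3500 × 9.800/304.25 = 112.7 MJ.

113 MJ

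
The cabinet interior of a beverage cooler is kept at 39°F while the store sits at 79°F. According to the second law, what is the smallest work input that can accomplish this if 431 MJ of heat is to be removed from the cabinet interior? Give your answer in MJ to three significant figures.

In absolute terms T_C = 277.04 K and T_H = 299.26 K, so ΔT = 22.22 K.
The reversible limit is COP_R = T_C/ΔT = 12.47, so W_min = Q_C/COP = Q_C·ΔT/T_C.
W_min = 431.0 × 22.22/277.04 = 34.57 MJ.

34.6 MJ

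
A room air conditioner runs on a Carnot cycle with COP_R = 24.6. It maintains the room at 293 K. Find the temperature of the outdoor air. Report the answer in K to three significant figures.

305 K

COP_R = T_C/(T_H − T_C) gives T_H − T_C = T_C/COP.
With T_C = 293.00 K, T_H = 293.00 × (1 + 1/24.6) = 304.91 K.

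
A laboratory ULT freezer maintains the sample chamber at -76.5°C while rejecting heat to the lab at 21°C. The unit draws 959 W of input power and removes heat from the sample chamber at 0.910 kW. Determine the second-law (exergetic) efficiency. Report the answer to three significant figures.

Converting, Q̇_C = 0.9100 kW = 910.0 W, so COP_actual = Q̇_C/Ẇ = 910.0/959.0 = 0.9489.
In absolute terms T_C = 196.65 K and T_H = 294.15 K, so ΔT = 97.50 K.
COP_Carnot = T_C/ΔT = 196.65/97.50 = 2.017.
η_II = COP_actual/COP_Carnot = 0.9489/2.017 = 0.4705.

0.470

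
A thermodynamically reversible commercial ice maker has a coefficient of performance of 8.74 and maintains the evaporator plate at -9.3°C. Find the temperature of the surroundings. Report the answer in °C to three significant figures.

COP_R = T_C/(T_H − T_C) gives T_H − T_C = T_C/COP.
With T_C = 263.85 K, T_H = 263.85 × (1 + 1/8.74) = 294.04 K.
Converting, 294.04 K = 20.89°C.

20.9 °C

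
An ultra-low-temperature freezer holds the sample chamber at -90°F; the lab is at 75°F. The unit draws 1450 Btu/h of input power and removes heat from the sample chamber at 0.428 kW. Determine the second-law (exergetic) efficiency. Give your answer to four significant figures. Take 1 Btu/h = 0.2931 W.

0.4495

Converting, Q̇_C = 0.4280 kW = 1460 Btu/h, so COP_actual = Q̇_C/Ẇ = 1460/1450 = 1.007.
In absolute terms T_C = 205.37 K and T_H = 297.04 K, so ΔT = 91.67 K.
COP_Carnot = T_C/ΔT = 205.37/91.67 = 2.240.
η_II = COP_actual/COP_Carnot = 1.007/2.240 = 0.4495.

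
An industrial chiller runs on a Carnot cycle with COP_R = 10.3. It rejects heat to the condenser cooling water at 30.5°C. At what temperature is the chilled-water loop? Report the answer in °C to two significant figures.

For a Carnot refrigerator COP_R = T_C/(T_H − T_C), so T_C = COP·T_H/(1 + COP).
With T_H = 303.65 K, T_C = 10.3 × 303.65/11.30 = 276.78 K.
Converting, 276.78 K = 3.63°C.

3.6 °C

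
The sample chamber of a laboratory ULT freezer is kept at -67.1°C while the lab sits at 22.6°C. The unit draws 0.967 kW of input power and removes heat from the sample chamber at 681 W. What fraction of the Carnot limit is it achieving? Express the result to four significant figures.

0.3066

Converting, Q̇_C = 681.0 W = 0.6810 kW, so COP_actual = Q̇_C/Ẇ = 0.6810/0.9670 = 0.7042.
In absolute terms T_C = 206.05 K and T_H = 295.75 K, so ΔT = 89.70 K.
COP_Carnot = T_C/ΔT = 206.05/89.70 = 2.297.
η_II = COP_actual/COP_Carnot = 0.7042/2.297 = 0.3066.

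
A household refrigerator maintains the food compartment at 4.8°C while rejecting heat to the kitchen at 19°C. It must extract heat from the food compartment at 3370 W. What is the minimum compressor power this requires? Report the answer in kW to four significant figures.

0.1722 kW

In absolute terms T_C = 277.95 K and T_H = 292.15 K, so ΔT = 14.20 K.
COP_Carnot = T_C/ΔT = 277.95/14.20 = 19.57.
Ẇ_min = Q̇/COP_Carnot = 3370/19.57 = 172.2 W = 0.1722 kW.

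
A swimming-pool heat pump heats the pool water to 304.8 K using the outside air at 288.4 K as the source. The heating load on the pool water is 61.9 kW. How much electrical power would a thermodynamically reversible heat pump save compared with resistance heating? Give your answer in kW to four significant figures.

58.57 kW

The reservoir spacing is ΔT = 304.8 − 288.4 = 16.40 K.
COP_Carnot = T_H/ΔT = 304.80/16.40 = 18.59.
Resistance heating needs Ẇ_res = Q̇_H = 61.90 kW; the reversible heat pump needs only Ẇ_hp = Q̇_H/COP = 3.331 kW.
Saving = 61.90 − 3.331 = 58.57 kW.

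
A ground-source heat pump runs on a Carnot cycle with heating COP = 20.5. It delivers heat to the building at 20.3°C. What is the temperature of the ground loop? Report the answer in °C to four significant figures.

5.985 °C

COP_HP = T_H/(T_H − T_C) gives T_H − T_C = T_H/COP.
With T_H = 293.45 K, T_C = 293.45 × (1 − 1/20.5) = 279.14 K.
Converting, 279.14 K = 5.99°C.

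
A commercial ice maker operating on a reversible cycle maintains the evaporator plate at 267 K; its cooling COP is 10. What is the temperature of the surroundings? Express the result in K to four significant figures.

COP_R = T_C/(T_H − T_C) gives T_H − T_C = T_C/COP.
With T_C = 267.00 K, T_H = 267.00 × (1 + 1/10) = 293.70 K.

293.7 K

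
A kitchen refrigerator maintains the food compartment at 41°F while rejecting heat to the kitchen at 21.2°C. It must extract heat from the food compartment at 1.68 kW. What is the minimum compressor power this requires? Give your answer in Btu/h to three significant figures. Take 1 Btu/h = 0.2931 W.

In absolute terms T_C = 278.15 K and T_H = 294.35 K, so ΔT = 16.20 K.
COP_Carnot = T_C/ΔT = 278.15/16.20 = 17.17.
Ẇ_min = Q̇/COP_Carnot = 1.680/17.17 = 0.09785 kW = 333.8 Btu/h.

334 Btu/h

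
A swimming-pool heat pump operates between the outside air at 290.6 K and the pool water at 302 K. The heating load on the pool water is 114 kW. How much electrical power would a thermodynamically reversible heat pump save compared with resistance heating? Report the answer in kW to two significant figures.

The reservoir spacing is ΔT = 302 − 290.6 = 11.40 K.
COP_Carnot = T_H/ΔT = 302.00/11.40 = 26.49.
Resistance heating needs Ẇ_res = Q̇_H = 114.0 kW; the reversible heat pump needs only Ẇ_hp = Q̇_H/COP = 4.303 kW.
Saving = 114.0 − 4.303 = 109.7 kW.

110 kW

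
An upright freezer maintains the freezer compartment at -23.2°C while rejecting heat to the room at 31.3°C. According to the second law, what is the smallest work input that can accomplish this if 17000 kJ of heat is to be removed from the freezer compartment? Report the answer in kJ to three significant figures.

3710 kJ

In absolute terms T_C = 249.95 K and T_H = 304.45 K, so ΔT = 54.50 K.
The reversible limit is COP_R = T_C/ΔT = 4.586, so W_min = Q_C/COP = Q_C·ΔT/T_C.
W_min = 17000 × 54.50/249.95 = 3707 kJ.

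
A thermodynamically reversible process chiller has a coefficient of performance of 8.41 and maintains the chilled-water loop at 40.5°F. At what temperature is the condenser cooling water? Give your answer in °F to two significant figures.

COP_R = T_C/(T_H − T_C) gives T_H − T_C = T_C/COP.
With T_C = 277.87 K, T_H = 277.87 × (1 + 1/8.41) = 310.91 K.
Converting, 310.91 K = 99.97°F.

100 °F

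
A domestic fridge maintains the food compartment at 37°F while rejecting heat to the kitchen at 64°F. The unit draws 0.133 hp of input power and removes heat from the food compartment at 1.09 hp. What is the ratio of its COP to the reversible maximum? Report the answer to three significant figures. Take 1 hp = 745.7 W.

COP_actual = Q̇_C/Ẇ = 1.090/0.1330 = 8.195.
In absolute terms T_C = 275.93 K and T_H = 290.93 K, so ΔT = 15.00 K.
COP_Carnot = T_C/ΔT = 275.93/15.00 = 18.40.
η_II = COP_actual/COP_Carnot = 8.195/18.40 = 0.4455.

0.446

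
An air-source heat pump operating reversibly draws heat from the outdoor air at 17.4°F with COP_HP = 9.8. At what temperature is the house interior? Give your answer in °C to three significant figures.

COP_HP = T_H/(T_H − T_C) rearranges to T_H = COP·T_C/(COP − 1).
With T_C = 265.04 K, T_H = 9.8 × 265.04/8.800 = 295.16 K.
Converting, 295.16 K = 22.01°C.

22.0 °C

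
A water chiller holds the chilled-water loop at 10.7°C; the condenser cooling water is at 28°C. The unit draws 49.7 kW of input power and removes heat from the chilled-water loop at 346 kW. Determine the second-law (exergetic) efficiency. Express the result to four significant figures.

0.4243

COP_actual = Q̇_C/Ẇ = 346.0/49.70 = 6.962.
In absolute terms T_C = 283.85 K and T_H = 301.15 K, so ΔT = 17.30 K.
COP_Carnot = T_C/ΔT = 283.85/17.30 = 16.41.
η_II = COP_actual/COP_Carnot = 6.962/16.41 = 0.4243.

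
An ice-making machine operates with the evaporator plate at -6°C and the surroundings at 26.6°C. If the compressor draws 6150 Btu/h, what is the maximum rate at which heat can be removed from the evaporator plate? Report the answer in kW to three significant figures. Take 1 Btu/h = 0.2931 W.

14.8 kW

In absolute terms T_C = 267.15 K and T_H = 299.75 K, so ΔT = 32.60 K.
COP_Carnot = T_C/ΔT = 267.15/32.60 = 8.195.
Q̇_max = COP_Carnot × Ẇ = 8.195 × 6150 Btu/h = 50400 Btu/h = 14.77 kW.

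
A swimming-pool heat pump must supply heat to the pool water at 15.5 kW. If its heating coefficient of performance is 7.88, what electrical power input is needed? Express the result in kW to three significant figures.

1.97 kW

Ẇ = Q̇_H/COP_HP = 15.50/7.88 = 1.967 kW.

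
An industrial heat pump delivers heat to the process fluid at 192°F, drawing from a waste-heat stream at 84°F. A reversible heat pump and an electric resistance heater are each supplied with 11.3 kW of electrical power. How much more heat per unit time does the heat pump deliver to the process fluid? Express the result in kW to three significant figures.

56.9 kW

In absolute terms T_C = 302.04 K and T_H = 362.04 K, so ΔT = 60.00 K.
COP_Carnot = T_H/ΔT = 362.04/60.00 = 6.034.
The heat pump delivers Q̇_H = COP × Ẇ = 68.18 kW; the resistance heater delivers Ẇ = 11.30 kW.
Extra = (COP − 1)·Ẇ = 56.88 kW.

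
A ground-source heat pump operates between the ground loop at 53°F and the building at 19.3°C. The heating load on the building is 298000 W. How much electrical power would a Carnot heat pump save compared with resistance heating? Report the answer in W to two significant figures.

290000 W

In absolute terms T_C = 284.82 K and T_H = 292.45 K, so ΔT = 7.633 K.
COP_Carnot = T_H/ΔT = 292.45/7.633 = 38.31.
Resistance heating needs Ẇ_res = Q̇_H = 298000 W; the reversible heat pump needs only Ẇ_hp = Q̇_H/COP = 7778 W.
Saving = 298000 − 7778 = 290200 W.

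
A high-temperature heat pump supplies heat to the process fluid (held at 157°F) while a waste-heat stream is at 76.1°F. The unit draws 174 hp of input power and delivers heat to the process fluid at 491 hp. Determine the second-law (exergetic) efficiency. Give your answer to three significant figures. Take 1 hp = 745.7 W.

COP_actual = Q̇_H/Ẇ = 491.0/174.0 = 2.822.
In absolute terms T_C = 297.65 K and T_H = 342.59 K, so ΔT = 44.94 K.
COP_Carnot = T_H/ΔT = 342.59/44.94 = 7.623.
η_II = COP_actual/COP_Carnot = 2.822/7.623 = 0.3702.

0.370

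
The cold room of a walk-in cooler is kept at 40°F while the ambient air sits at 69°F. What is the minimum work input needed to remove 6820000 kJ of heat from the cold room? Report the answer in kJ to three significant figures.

In absolute terms T_C = 277.59 K and T_H = 293.71 K, so ΔT = 16.11 K.
The reversible limit is COP_R = T_C/ΔT = 17.23, so W_min = Q_C/COP = Q_C·ΔT/T_C.
W_min = 6820000 × 16.11/277.59 = 395800 kJ.

396000 kJ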